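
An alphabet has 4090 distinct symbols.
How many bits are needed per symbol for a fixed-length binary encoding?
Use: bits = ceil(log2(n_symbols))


log2(4090) = 11.9979
Bracket: 2^11 = 2048 < 4090 <= 2^12 = 4096
So ceil(log2(4090)) = 12

bits = ceil(log2(4090)) = ceil(11.9979) = 12 bits


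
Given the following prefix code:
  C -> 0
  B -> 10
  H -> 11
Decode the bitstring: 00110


Decoding step by step:
Bits 0 -> C
Bits 0 -> C
Bits 11 -> H
Bits 0 -> C


Decoded message: CCHC


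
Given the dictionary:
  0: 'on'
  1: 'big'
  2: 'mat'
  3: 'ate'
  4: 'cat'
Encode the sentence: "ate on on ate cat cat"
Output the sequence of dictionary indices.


Look up each word in the dictionary:
  'ate' -> 3
  'on' -> 0
  'on' -> 0
  'ate' -> 3
  'cat' -> 4
  'cat' -> 4

Encoded: [3, 0, 0, 3, 4, 4]


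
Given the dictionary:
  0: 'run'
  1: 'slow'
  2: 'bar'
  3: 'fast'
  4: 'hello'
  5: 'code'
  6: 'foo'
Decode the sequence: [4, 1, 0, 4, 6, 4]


Look up each index in the dictionary:
  4 -> 'hello'
  1 -> 'slow'
  0 -> 'run'
  4 -> 'hello'
  6 -> 'foo'
  4 -> 'hello'

Decoded: "hello slow run hello foo hello"


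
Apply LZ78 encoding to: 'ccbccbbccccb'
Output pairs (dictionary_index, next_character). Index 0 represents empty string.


LZ78 encoding steps:
Dictionary: {0: ''}
Step 1: w='' (idx 0), next='c' -> output (0, 'c'), add 'c' as idx 1
Step 2: w='c' (idx 1), next='b' -> output (1, 'b'), add 'cb' as idx 2
Step 3: w='c' (idx 1), next='c' -> output (1, 'c'), add 'cc' as idx 3
Step 4: w='' (idx 0), next='b' -> output (0, 'b'), add 'b' as idx 4
Step 5: w='b' (idx 4), next='c' -> output (4, 'c'), add 'bc' as idx 5
Step 6: w='cc' (idx 3), next='c' -> output (3, 'c'), add 'ccc' as idx 6
Step 7: w='b' (idx 4), end of input -> output (4, '')


Encoded: [(0, 'c'), (1, 'b'), (1, 'c'), (0, 'b'), (4, 'c'), (3, 'c'), (4, '')]


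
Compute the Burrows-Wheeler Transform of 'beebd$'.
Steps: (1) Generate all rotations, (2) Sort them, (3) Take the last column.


Rotations (sorted):
  0: $beebd -> last char: d
  1: bd$bee -> last char: e
  2: beebd$ -> last char: $
  3: d$beeb -> last char: b
  4: ebd$be -> last char: e
  5: eebd$b -> last char: b


BWT = de$beb


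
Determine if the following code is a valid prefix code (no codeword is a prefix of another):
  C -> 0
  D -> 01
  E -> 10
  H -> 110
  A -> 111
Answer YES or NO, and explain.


Checking each pair (does one codeword prefix another?):
  C='0' vs D='01': prefix -- VIOLATION

NO -- this is NOT a valid prefix code. C (0) is a prefix of D (01).


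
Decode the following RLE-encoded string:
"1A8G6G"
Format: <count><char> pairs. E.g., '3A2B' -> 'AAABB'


Expanding each <count><char> pair:
  1A -> 'A'
  8G -> 'GGGGGGGG'
  6G -> 'GGGGGG'

Decoded = AGGGGGGGGGGGGGG


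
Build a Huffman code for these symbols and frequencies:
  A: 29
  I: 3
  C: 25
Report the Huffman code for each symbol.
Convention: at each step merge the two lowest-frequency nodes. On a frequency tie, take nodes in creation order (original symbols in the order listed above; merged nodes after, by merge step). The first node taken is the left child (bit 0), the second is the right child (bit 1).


Huffman tree construction:
Step 1: Merge I(3) + C(25) = 28
Step 2: Merge (I+C)(28) + A(29) = 57
Read each symbol's code off the tree from the root (left child = 0, right child = 1).

Codes:
  A: 1 (length 1)
  I: 00 (length 2)
  C: 01 (length 2)
Average code length: 85/57 = 1.4912 bits/symbol


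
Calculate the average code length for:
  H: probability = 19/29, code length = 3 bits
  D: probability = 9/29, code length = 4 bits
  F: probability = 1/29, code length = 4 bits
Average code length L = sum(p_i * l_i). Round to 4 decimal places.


Weighted contributions p_i * l_i:
  H: (19/29) * 3 = 57/29
  D: (9/29) * 4 = 36/29
  F: (1/29) * 4 = 4/29
Sum = (57 + 36 + 4)/29 = 97/29

L = 97/29 = 3.3448 bits/symbol


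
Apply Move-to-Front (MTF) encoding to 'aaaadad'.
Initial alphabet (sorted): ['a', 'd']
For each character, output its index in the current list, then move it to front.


MTF encoding:
'a': index 0 in ['a', 'd'] -> ['a', 'd']
'a': index 0 in ['a', 'd'] -> ['a', 'd']
'a': index 0 in ['a', 'd'] -> ['a', 'd']
'a': index 0 in ['a', 'd'] -> ['a', 'd']
'd': index 1 in ['a', 'd'] -> ['d', 'a']
'a': index 1 in ['d', 'a'] -> ['a', 'd']
'd': index 1 in ['a', 'd'] -> ['d', 'a']


Output: [0, 0, 0, 0, 1, 1, 1]


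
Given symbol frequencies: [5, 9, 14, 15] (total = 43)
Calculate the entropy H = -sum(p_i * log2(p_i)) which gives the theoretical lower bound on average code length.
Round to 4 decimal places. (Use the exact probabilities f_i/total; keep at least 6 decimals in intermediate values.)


Per-symbol terms -p_i * log2(p_i) with p_i = f_i/43:
  p = 5/43 = 0.116279: log2(p) = -3.104337, -p*log2(p) = 0.360969
  p = 9/43 = 0.209302: log2(p) = -2.256340, -p*log2(p) = 0.472257
  p = 14/43 = 0.325581: log2(p) = -1.618910, -p*log2(p) = 0.527087
  p = 15/43 = 0.348837: log2(p) = -1.519374, -p*log2(p) = 0.530014
H = 0.360969 + 0.472257 + 0.527087 + 0.530014 = 1.890327

H = 1.8903 bits/symbol


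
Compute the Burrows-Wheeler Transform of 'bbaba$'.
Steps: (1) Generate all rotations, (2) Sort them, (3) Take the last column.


Rotations (sorted):
  0: $bbaba -> last char: a
  1: a$bbab -> last char: b
  2: aba$bb -> last char: b
  3: ba$bba -> last char: a
  4: baba$b -> last char: b
  5: bbaba$ -> last char: $


BWT = abbab$


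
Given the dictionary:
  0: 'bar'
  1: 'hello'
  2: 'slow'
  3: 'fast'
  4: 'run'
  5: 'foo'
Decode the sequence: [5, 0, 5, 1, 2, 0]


Look up each index in the dictionary:
  5 -> 'foo'
  0 -> 'bar'
  5 -> 'foo'
  1 -> 'hello'
  2 -> 'slow'
  0 -> 'bar'

Decoded: "foo bar foo hello slow bar"


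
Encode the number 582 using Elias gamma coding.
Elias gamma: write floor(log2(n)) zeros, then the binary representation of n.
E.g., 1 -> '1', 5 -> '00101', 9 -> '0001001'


num_bits = floor(log2(582)) + 1 = 10
leading_zeros = num_bits - 1 = 9
binary(582) = 1001000110

Elias gamma(582) = '000000000' + '1001000110' = 0000000001001000110 (19 bits)


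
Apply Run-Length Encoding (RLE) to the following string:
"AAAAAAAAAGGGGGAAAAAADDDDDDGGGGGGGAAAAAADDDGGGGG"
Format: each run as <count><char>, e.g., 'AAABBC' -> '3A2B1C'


Scanning runs left to right:
  i=0: run of 'A' x 9 -> '9A'
  i=9: run of 'G' x 5 -> '5G'
  i=14: run of 'A' x 6 -> '6A'
  i=20: run of 'D' x 6 -> '6D'
  i=26: run of 'G' x 7 -> '7G'
  i=33: run of 'A' x 6 -> '6A'
  i=39: run of 'D' x 3 -> '3D'
  i=42: run of 'G' x 5 -> '5G'

RLE = 9A5G6A6D7G6A3D5G


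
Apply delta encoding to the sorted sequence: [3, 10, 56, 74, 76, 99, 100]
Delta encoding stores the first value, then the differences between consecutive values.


First value: 3
Deltas:
  10 - 3 = 7
  56 - 10 = 46
  74 - 56 = 18
  76 - 74 = 2
  99 - 76 = 23
  100 - 99 = 1


Delta encoded: [3, 7, 46, 18, 2, 23, 1]


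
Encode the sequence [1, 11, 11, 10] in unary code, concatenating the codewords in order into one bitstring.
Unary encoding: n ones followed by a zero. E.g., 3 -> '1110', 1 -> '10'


Encode each number as n ones followed by a terminating 0:
  1 -> 10 (2 bits)
  11 -> 111111111110 (12 bits)
  11 -> 111111111110 (12 bits)
  10 -> 11111111110 (11 bits)
Total length = 2 + 12 + 12 + 11 = 37 bits.

Unary([1, 11, 11, 10]) = 1011111111111011111111111011111111110 (37 bits)


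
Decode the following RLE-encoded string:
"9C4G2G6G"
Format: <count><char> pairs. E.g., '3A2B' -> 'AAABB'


Expanding each <count><char> pair:
  9C -> 'CCCCCCCCC'
  4G -> 'GGGG'
  2G -> 'GG'
  6G -> 'GGGGGG'

Decoded = CCCCCCCCCGGGGGGGGGGGG


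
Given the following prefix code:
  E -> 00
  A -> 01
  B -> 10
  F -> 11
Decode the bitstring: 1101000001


Decoding step by step:
Bits 11 -> F
Bits 01 -> A
Bits 00 -> E
Bits 00 -> E
Bits 01 -> A


Decoded message: FAEEA


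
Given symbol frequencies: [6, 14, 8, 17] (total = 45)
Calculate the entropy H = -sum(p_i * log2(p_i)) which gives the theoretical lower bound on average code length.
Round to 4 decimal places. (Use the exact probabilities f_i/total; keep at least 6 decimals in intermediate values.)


Per-symbol terms -p_i * log2(p_i) with p_i = f_i/45:
  p = 6/45 = 0.133333: log2(p) = -2.906891, -p*log2(p) = 0.387585
  p = 14/45 = 0.311111: log2(p) = -1.684498, -p*log2(p) = 0.524066
  p = 8/45 = 0.177778: log2(p) = -2.491853, -p*log2(p) = 0.442996
  p = 17/45 = 0.377778: log2(p) = -1.404390, -p*log2(p) = 0.530547
H = 0.387585 + 0.524066 + 0.442996 + 0.530547 = 1.885194

H = 1.8852 bits/symbol


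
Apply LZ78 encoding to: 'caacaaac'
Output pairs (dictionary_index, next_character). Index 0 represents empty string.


LZ78 encoding steps:
Dictionary: {0: ''}
Step 1: w='' (idx 0), next='c' -> output (0, 'c'), add 'c' as idx 1
Step 2: w='' (idx 0), next='a' -> output (0, 'a'), add 'a' as idx 2
Step 3: w='a' (idx 2), next='c' -> output (2, 'c'), add 'ac' as idx 3
Step 4: w='a' (idx 2), next='a' -> output (2, 'a'), add 'aa' as idx 4
Step 5: w='ac' (idx 3), end of input -> output (3, '')


Encoded: [(0, 'c'), (0, 'a'), (2, 'c'), (2, 'a'), (3, '')]


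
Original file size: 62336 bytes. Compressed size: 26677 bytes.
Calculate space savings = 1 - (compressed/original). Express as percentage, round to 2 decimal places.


ratio = compressed/original = 26677/62336 = 0.427955
savings = 1 - ratio = 1 - 0.427955 = 0.572045
as a percentage: 0.572045 * 100 = 57.2%

Space savings = 1 - 26677/62336 = 57.2%


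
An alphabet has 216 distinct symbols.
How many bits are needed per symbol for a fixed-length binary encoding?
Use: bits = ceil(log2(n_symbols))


log2(216) = 7.7549
Bracket: 2^7 = 128 < 216 <= 2^8 = 256
So ceil(log2(216)) = 8

bits = ceil(log2(216)) = ceil(7.7549) = 8 bits


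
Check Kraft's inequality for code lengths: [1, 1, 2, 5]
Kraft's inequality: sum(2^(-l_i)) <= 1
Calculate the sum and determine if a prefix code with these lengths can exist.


Sum = 2^(-1) + 2^(-1) + 2^(-2) + 2^(-5)
    = 0.5 + 0.5 + 0.25 + 0.03125
    = 41/32 = 1.28125
Since 1.28125 > 1, Kraft's inequality is NOT satisfied.
A prefix code with these lengths CANNOT exist.

Kraft sum = 1.28125. Not satisfied.


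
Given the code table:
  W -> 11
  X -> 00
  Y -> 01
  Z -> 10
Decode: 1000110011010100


Decoding:
10 -> Z
00 -> X
11 -> W
00 -> X
11 -> W
01 -> Y
01 -> Y
00 -> X


Result: ZXWXWYYX


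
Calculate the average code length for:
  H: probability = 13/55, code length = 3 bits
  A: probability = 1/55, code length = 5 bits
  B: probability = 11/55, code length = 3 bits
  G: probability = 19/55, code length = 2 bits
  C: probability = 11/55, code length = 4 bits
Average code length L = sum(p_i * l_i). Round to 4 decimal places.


Weighted contributions p_i * l_i:
  H: (13/55) * 3 = 39/55
  A: (1/55) * 5 = 5/55
  B: (11/55) * 3 = 33/55
  G: (19/55) * 2 = 38/55
  C: (11/55) * 4 = 44/55
Sum = (39 + 5 + 33 + 38 + 44)/55 = 159/55

L = 159/55 = 2.8909 bits/symbol


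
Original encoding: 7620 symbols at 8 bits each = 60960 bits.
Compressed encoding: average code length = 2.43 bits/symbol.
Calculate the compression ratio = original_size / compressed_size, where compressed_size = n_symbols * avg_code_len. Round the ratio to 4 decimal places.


original_size = n_symbols * orig_bits = 7620 * 8 = 60960 bits
compressed_size = n_symbols * avg_code_len = 7620 * 2.43 = 18516.6 bits
ratio = original_size / compressed_size = 60960 / 18516.6 = 3.2922

Compression ratio = 3.2922


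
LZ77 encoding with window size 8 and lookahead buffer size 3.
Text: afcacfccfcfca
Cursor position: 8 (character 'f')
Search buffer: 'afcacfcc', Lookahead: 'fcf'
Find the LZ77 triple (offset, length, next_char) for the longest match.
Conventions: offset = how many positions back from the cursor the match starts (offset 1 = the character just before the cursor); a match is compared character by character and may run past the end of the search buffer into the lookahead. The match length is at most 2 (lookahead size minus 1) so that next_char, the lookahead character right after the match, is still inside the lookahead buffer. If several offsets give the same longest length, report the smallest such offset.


Try each offset into the search buffer:
  offset=1 (pos 7, char 'c'): match length 0
  offset=2 (pos 6, char 'c'): match length 0
  offset=3 (pos 5, char 'f'): match length 2
  offset=4 (pos 4, char 'c'): match length 0
  offset=5 (pos 3, char 'a'): match length 0
  offset=6 (pos 2, char 'c'): match length 0
  offset=7 (pos 1, char 'f'): match length 2
  offset=8 (pos 0, char 'a'): match length 0
Longest match has length 2, found at offsets 3, 7; take the smallest, offset 3.
next_char = character at position 8 + 2 = 10 -> 'f'

Best match: offset=3, length=2 (matching 'fc' starting at position 5)
LZ77 triple: (3, 2, 'f')


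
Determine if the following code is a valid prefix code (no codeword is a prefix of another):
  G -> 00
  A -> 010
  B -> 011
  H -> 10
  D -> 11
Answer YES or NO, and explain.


Checking each pair (does one codeword prefix another?):
  G='00' vs A='010': no prefix
  G='00' vs B='011': no prefix
  G='00' vs H='10': no prefix
  G='00' vs D='11': no prefix
  A='010' vs G='00': no prefix
  A='010' vs B='011': no prefix
  A='010' vs H='10': no prefix
  A='010' vs D='11': no prefix
  B='011' vs G='00': no prefix
  B='011' vs A='010': no prefix
  B='011' vs H='10': no prefix
  B='011' vs D='11': no prefix
  H='10' vs G='00': no prefix
  H='10' vs A='010': no prefix
  H='10' vs B='011': no prefix
  H='10' vs D='11': no prefix
  D='11' vs G='00': no prefix
  D='11' vs A='010': no prefix
  D='11' vs B='011': no prefix
  D='11' vs H='10': no prefix
No violation found over all pairs.

YES -- this is a valid prefix code. No codeword is a prefix of any other codeword.


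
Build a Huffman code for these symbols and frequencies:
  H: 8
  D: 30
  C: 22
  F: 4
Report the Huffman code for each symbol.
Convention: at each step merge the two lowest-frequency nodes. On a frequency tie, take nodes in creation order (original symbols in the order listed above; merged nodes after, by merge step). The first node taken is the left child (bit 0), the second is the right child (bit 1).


Huffman tree construction:
Step 1: Merge F(4) + H(8) = 12
Step 2: Merge (F+H)(12) + C(22) = 34
Step 3: Merge D(30) + ((F+H)+C)(34) = 64
Read each symbol's code off the tree from the root (left child = 0, right child = 1).

Codes:
  H: 101 (length 3)
  D: 0 (length 1)
  C: 11 (length 2)
  F: 100 (length 3)
Average code length: 110/64 = 1.7188 bits/symbol


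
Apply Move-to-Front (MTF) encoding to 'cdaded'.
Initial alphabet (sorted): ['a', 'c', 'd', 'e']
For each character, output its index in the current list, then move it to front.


MTF encoding:
'c': index 1 in ['a', 'c', 'd', 'e'] -> ['c', 'a', 'd', 'e']
'd': index 2 in ['c', 'a', 'd', 'e'] -> ['d', 'c', 'a', 'e']
'a': index 2 in ['d', 'c', 'a', 'e'] -> ['a', 'd', 'c', 'e']
'd': index 1 in ['a', 'd', 'c', 'e'] -> ['d', 'a', 'c', 'e']
'e': index 3 in ['d', 'a', 'c', 'e'] -> ['e', 'd', 'a', 'c']
'd': index 1 in ['e', 'd', 'a', 'c'] -> ['d', 'e', 'a', 'c']


Output: [1, 2, 2, 1, 3, 1]


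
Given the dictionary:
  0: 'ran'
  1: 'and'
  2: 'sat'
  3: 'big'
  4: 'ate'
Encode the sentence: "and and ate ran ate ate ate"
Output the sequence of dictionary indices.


Look up each word in the dictionary:
  'and' -> 1
  'and' -> 1
  'ate' -> 4
  'ran' -> 0
  'ate' -> 4
  'ate' -> 4
  'ate' -> 4

Encoded: [1, 1, 4, 0, 4, 4, 4]


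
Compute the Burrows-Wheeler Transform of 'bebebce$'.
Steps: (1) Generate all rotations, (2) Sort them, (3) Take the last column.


Rotations (sorted):
  0: $bebebce -> last char: e
  1: bce$bebe -> last char: e
  2: bebce$be -> last char: e
  3: bebebce$ -> last char: $
  4: ce$bebeb -> last char: b
  5: e$bebebc -> last char: c
  6: ebce$beb -> last char: b
  7: ebebce$b -> last char: b


BWT = eee$bcbb


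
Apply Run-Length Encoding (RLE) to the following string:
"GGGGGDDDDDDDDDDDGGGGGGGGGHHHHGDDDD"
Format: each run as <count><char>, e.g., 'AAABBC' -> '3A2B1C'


Scanning runs left to right:
  i=0: run of 'G' x 5 -> '5G'
  i=5: run of 'D' x 11 -> '11D'
  i=16: run of 'G' x 9 -> '9G'
  i=25: run of 'H' x 4 -> '4H'
  i=29: run of 'G' x 1 -> '1G'
  i=30: run of 'D' x 4 -> '4D'

RLE = 5G11D9G4H1G4D


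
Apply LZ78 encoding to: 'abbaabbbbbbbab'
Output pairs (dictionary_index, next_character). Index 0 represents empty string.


LZ78 encoding steps:
Dictionary: {0: ''}
Step 1: w='' (idx 0), next='a' -> output (0, 'a'), add 'a' as idx 1
Step 2: w='' (idx 0), next='b' -> output (0, 'b'), add 'b' as idx 2
Step 3: w='b' (idx 2), next='a' -> output (2, 'a'), add 'ba' as idx 3
Step 4: w='a' (idx 1), next='b' -> output (1, 'b'), add 'ab' as idx 4
Step 5: w='b' (idx 2), next='b' -> output (2, 'b'), add 'bb' as idx 5
Step 6: w='bb' (idx 5), next='b' -> output (5, 'b'), add 'bbb' as idx 6
Step 7: w='ba' (idx 3), next='b' -> output (3, 'b'), add 'bab' as idx 7


Encoded: [(0, 'a'), (0, 'b'), (2, 'a'), (1, 'b'), (2, 'b'), (5, 'b'), (3, 'b')]


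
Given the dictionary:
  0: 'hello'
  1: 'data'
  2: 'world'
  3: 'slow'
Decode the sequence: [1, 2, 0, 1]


Look up each index in the dictionary:
  1 -> 'data'
  2 -> 'world'
  0 -> 'hello'
  1 -> 'data'

Decoded: "data world hello data"


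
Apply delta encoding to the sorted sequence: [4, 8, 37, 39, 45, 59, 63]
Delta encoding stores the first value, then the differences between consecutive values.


First value: 4
Deltas:
  8 - 4 = 4
  37 - 8 = 29
  39 - 37 = 2
  45 - 39 = 6
  59 - 45 = 14
  63 - 59 = 4


Delta encoded: [4, 4, 29, 2, 6, 14, 4]


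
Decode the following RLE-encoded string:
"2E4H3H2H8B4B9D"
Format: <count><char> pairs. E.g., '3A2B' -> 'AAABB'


Expanding each <count><char> pair:
  2E -> 'EE'
  4H -> 'HHHH'
  3H -> 'HHH'
  2H -> 'HH'
  8B -> 'BBBBBBBB'
  4B -> 'BBBB'
  9D -> 'DDDDDDDDD'

Decoded = EEHHHHHHHHHBBBBBBBBBBBBDDDDDDDDD


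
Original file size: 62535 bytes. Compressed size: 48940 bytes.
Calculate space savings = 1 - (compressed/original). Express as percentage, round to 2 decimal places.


ratio = compressed/original = 48940/62535 = 0.782602
savings = 1 - ratio = 1 - 0.782602 = 0.217398
as a percentage: 0.217398 * 100 = 21.74%

Space savings = 1 - 48940/62535 = 21.74%


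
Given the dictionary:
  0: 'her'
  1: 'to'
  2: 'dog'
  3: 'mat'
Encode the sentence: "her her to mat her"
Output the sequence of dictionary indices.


Look up each word in the dictionary:
  'her' -> 0
  'her' -> 0
  'to' -> 1
  'mat' -> 3
  'her' -> 0

Encoded: [0, 0, 1, 3, 0]


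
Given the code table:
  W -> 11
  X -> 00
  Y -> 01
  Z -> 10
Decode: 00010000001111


Decoding:
00 -> X
01 -> Y
00 -> X
00 -> X
00 -> X
11 -> W
11 -> W


Result: XYXXXWW


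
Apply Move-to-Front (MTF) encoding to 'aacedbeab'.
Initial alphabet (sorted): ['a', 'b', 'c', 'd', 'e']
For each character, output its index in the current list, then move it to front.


MTF encoding:
'a': index 0 in ['a', 'b', 'c', 'd', 'e'] -> ['a', 'b', 'c', 'd', 'e']
'a': index 0 in ['a', 'b', 'c', 'd', 'e'] -> ['a', 'b', 'c', 'd', 'e']
'c': index 2 in ['a', 'b', 'c', 'd', 'e'] -> ['c', 'a', 'b', 'd', 'e']
'e': index 4 in ['c', 'a', 'b', 'd', 'e'] -> ['e', 'c', 'a', 'b', 'd']
'd': index 4 in ['e', 'c', 'a', 'b', 'd'] -> ['d', 'e', 'c', 'a', 'b']
'b': index 4 in ['d', 'e', 'c', 'a', 'b'] -> ['b', 'd', 'e', 'c', 'a']
'e': index 2 in ['b', 'd', 'e', 'c', 'a'] -> ['e', 'b', 'd', 'c', 'a']
'a': index 4 in ['e', 'b', 'd', 'c', 'a'] -> ['a', 'e', 'b', 'd', 'c']
'b': index 2 in ['a', 'e', 'b', 'd', 'c'] -> ['b', 'a', 'e', 'd', 'c']


Output: [0, 0, 2, 4, 4, 4, 2, 4, 2]


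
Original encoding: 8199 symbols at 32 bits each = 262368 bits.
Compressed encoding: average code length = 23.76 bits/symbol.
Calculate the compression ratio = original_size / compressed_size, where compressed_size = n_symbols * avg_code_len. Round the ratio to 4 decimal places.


original_size = n_symbols * orig_bits = 8199 * 32 = 262368 bits
compressed_size = n_symbols * avg_code_len = 8199 * 23.76 = 194808.24 bits
ratio = original_size / compressed_size = 262368 / 194808.24 = 1.3468

Compression ratio = 1.3468


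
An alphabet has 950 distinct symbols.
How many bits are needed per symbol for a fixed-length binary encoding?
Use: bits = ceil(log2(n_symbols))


log2(950) = 9.8918
Bracket: 2^9 = 512 < 950 <= 2^10 = 1024
So ceil(log2(950)) = 10

bits = ceil(log2(950)) = ceil(9.8918) = 10 bits


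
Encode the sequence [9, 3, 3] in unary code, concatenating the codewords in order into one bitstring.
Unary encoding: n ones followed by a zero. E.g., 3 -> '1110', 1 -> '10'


Encode each number as n ones followed by a terminating 0:
  9 -> 1111111110 (10 bits)
  3 -> 1110 (4 bits)
  3 -> 1110 (4 bits)
Total length = 10 + 4 + 4 = 18 bits.

Unary([9, 3, 3]) = 111111111011101110 (18 bits)


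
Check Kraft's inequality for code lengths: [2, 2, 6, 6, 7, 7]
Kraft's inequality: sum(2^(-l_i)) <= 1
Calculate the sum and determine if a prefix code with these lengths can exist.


Sum = 2^(-2) + 2^(-2) + 2^(-6) + 2^(-6) + 2^(-7) + 2^(-7)
    = 0.25 + 0.25 + 0.015625 + 0.015625 + 0.0078125 + 0.0078125
    = 70/128 = 0.546875
Since 0.546875 <= 1, Kraft's inequality IS satisfied.
A prefix code with these lengths CAN exist.

Kraft sum = 0.546875. Satisfied.


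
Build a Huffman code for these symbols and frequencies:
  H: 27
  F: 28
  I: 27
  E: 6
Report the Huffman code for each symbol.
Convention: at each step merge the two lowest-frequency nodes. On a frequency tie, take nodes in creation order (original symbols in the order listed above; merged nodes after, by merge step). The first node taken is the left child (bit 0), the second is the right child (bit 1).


Huffman tree construction:
Step 1: Merge E(6) + H(27) = 33
Step 2: Merge I(27) + F(28) = 55
Step 3: Merge (E+H)(33) + (I+F)(55) = 88
Read each symbol's code off the tree from the root (left child = 0, right child = 1).

Codes:
  H: 01 (length 2)
  F: 11 (length 2)
  I: 10 (length 2)
  E: 00 (length 2)
Average code length: 176/88 = 2.0000 bits/symbol


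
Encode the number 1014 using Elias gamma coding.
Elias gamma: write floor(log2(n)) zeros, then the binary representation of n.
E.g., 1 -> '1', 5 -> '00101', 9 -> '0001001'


num_bits = floor(log2(1014)) + 1 = 10
leading_zeros = num_bits - 1 = 9
binary(1014) = 1111110110

Elias gamma(1014) = '000000000' + '1111110110' = 0000000001111110110 (19 bits)


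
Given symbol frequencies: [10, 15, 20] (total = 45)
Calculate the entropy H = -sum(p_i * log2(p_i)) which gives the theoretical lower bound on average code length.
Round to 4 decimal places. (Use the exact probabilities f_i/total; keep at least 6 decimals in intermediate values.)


Per-symbol terms -p_i * log2(p_i) with p_i = f_i/45:
  p = 10/45 = 0.222222: log2(p) = -2.169925, -p*log2(p) = 0.482206
  p = 15/45 = 0.333333: log2(p) = -1.584963, -p*log2(p) = 0.528321
  p = 20/45 = 0.444444: log2(p) = -1.169925, -p*log2(p) = 0.519967
H = 0.482206 + 0.528321 + 0.519967 = 1.530494

H = 1.5305 bits/symbol


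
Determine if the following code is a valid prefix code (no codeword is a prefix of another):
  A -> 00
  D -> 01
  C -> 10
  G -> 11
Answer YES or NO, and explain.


Checking each pair (does one codeword prefix another?):
  A='00' vs D='01': no prefix
  A='00' vs C='10': no prefix
  A='00' vs G='11': no prefix
  D='01' vs A='00': no prefix
  D='01' vs C='10': no prefix
  D='01' vs G='11': no prefix
  C='10' vs A='00': no prefix
  C='10' vs D='01': no prefix
  C='10' vs G='11': no prefix
  G='11' vs A='00': no prefix
  G='11' vs D='01': no prefix
  G='11' vs C='10': no prefix
No violation found over all pairs.

YES -- this is a valid prefix code. No codeword is a prefix of any other codeword.


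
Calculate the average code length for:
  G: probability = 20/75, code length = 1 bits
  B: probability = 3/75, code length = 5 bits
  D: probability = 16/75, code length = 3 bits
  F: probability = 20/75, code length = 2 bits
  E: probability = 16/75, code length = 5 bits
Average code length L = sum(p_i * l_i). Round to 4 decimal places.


Weighted contributions p_i * l_i:
  G: (20/75) * 1 = 20/75
  B: (3/75) * 5 = 15/75
  D: (16/75) * 3 = 48/75
  F: (20/75) * 2 = 40/75
  E: (16/75) * 5 = 80/75
Sum = (20 + 15 + 48 + 40 + 80)/75 = 203/75

L = 203/75 = 2.7067 bits/symbol


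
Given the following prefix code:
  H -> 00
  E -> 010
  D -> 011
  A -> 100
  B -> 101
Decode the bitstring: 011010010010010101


Decoding step by step:
Bits 011 -> D
Bits 010 -> E
Bits 010 -> E
Bits 010 -> E
Bits 010 -> E
Bits 101 -> B


Decoded message: DEEEEB


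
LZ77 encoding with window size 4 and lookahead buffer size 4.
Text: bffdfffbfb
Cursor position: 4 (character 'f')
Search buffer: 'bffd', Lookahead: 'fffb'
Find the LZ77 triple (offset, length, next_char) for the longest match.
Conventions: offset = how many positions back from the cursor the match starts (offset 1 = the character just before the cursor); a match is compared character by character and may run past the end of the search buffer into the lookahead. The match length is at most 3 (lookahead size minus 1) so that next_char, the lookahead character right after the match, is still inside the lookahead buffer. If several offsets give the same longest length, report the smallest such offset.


Try each offset into the search buffer:
  offset=1 (pos 3, char 'd'): match length 0
  offset=2 (pos 2, char 'f'): match length 1
  offset=3 (pos 1, char 'f'): match length 2
  offset=4 (pos 0, char 'b'): match length 0
Longest match has length 2 at offset 3.
next_char = character at position 4 + 2 = 6 -> 'f'

Best match: offset=3, length=2 (matching 'ff' starting at position 1)
LZ77 triple: (3, 2, 'f')


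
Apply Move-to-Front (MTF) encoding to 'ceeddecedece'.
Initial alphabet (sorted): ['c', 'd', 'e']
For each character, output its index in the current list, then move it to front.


MTF encoding:
'c': index 0 in ['c', 'd', 'e'] -> ['c', 'd', 'e']
'e': index 2 in ['c', 'd', 'e'] -> ['e', 'c', 'd']
'e': index 0 in ['e', 'c', 'd'] -> ['e', 'c', 'd']
'd': index 2 in ['e', 'c', 'd'] -> ['d', 'e', 'c']
'd': index 0 in ['d', 'e', 'c'] -> ['d', 'e', 'c']
'e': index 1 in ['d', 'e', 'c'] -> ['e', 'd', 'c']
'c': index 2 in ['e', 'd', 'c'] -> ['c', 'e', 'd']
'e': index 1 in ['c', 'e', 'd'] -> ['e', 'c', 'd']
'd': index 2 in ['e', 'c', 'd'] -> ['d', 'e', 'c']
'e': index 1 in ['d', 'e', 'c'] -> ['e', 'd', 'c']
'c': index 2 in ['e', 'd', 'c'] -> ['c', 'e', 'd']
'e': index 1 in ['c', 'e', 'd'] -> ['e', 'c', 'd']


Output: [0, 2, 0, 2, 0, 1, 2, 1, 2, 1, 2, 1]


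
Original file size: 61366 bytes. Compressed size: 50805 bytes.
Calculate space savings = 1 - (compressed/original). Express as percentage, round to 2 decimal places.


ratio = compressed/original = 50805/61366 = 0.827901
savings = 1 - ratio = 1 - 0.827901 = 0.172099
as a percentage: 0.172099 * 100 = 17.21%

Space savings = 1 - 50805/61366 = 17.21%


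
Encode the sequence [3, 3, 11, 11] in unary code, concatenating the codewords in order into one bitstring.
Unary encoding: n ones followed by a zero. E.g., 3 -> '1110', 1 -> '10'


Encode each number as n ones followed by a terminating 0:
  3 -> 1110 (4 bits)
  3 -> 1110 (4 bits)
  11 -> 111111111110 (12 bits)
  11 -> 111111111110 (12 bits)
Total length = 4 + 4 + 12 + 12 = 32 bits.

Unary([3, 3, 11, 11]) = 11101110111111111110111111111110 (32 bits)


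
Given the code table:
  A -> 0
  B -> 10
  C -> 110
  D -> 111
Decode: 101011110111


Decoding:
10 -> B
10 -> B
111 -> D
10 -> B
111 -> D


Result: BBDBD


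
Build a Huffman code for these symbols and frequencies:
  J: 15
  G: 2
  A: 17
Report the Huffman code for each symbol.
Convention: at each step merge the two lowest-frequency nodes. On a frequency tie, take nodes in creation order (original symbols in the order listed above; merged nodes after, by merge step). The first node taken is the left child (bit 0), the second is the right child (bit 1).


Huffman tree construction:
Step 1: Merge G(2) + J(15) = 17
Step 2: Merge A(17) + (G+J)(17) = 34
Read each symbol's code off the tree from the root (left child = 0, right child = 1).

Codes:
  J: 11 (length 2)
  G: 10 (length 2)
  A: 0 (length 1)
Average code length: 51/34 = 1.5000 bits/symbol


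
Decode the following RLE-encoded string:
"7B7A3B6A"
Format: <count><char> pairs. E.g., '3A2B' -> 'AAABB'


Expanding each <count><char> pair:
  7B -> 'BBBBBBB'
  7A -> 'AAAAAAA'
  3B -> 'BBB'
  6A -> 'AAAAAA'

Decoded = BBBBBBBAAAAAAABBBAAAAAA


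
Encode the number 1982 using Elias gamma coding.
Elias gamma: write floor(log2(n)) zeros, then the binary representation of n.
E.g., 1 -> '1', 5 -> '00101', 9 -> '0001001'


num_bits = floor(log2(1982)) + 1 = 11
leading_zeros = num_bits - 1 = 10
binary(1982) = 11110111110

Elias gamma(1982) = '0000000000' + '11110111110' = 000000000011110111110 (21 bits)


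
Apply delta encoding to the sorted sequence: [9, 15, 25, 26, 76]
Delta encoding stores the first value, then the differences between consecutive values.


First value: 9
Deltas:
  15 - 9 = 6
  25 - 15 = 10
  26 - 25 = 1
  76 - 26 = 50


Delta encoded: [9, 6, 10, 1, 50]


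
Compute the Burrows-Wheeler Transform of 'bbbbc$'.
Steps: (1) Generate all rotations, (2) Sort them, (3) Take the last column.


Rotations (sorted):
  0: $bbbbc -> last char: c
  1: bbbbc$ -> last char: $
  2: bbbc$b -> last char: b
  3: bbc$bb -> last char: b
  4: bc$bbb -> last char: b
  5: c$bbbb -> last char: b


BWT = c$bbbb


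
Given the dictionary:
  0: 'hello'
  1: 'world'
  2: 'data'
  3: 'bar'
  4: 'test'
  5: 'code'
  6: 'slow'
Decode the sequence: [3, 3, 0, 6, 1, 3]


Look up each index in the dictionary:
  3 -> 'bar'
  3 -> 'bar'
  0 -> 'hello'
  6 -> 'slow'
  1 -> 'world'
  3 -> 'bar'

Decoded: "bar bar hello slow world bar"


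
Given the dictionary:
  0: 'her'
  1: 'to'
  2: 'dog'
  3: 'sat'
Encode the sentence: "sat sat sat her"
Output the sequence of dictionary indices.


Look up each word in the dictionary:
  'sat' -> 3
  'sat' -> 3
  'sat' -> 3
  'her' -> 0

Encoded: [3, 3, 3, 0]


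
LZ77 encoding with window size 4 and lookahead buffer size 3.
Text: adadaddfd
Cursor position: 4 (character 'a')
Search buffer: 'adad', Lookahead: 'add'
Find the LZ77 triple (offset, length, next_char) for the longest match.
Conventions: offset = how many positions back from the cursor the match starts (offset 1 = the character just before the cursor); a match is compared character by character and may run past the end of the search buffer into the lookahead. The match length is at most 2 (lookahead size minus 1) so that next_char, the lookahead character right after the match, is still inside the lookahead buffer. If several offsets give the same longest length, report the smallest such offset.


Try each offset into the search buffer:
  offset=1 (pos 3, char 'd'): match length 0
  offset=2 (pos 2, char 'a'): match length 2
  offset=3 (pos 1, char 'd'): match length 0
  offset=4 (pos 0, char 'a'): match length 2
Longest match has length 2, found at offsets 2, 4; take the smallest, offset 2.
next_char = character at position 4 + 2 = 6 -> 'd'

Best match: offset=2, length=2 (matching 'ad' starting at position 2)
LZ77 triple: (2, 2, 'd')


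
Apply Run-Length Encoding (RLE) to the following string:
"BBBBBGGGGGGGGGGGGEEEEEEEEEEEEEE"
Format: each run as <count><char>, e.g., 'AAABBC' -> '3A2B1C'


Scanning runs left to right:
  i=0: run of 'B' x 5 -> '5B'
  i=5: run of 'G' x 12 -> '12G'
  i=17: run of 'E' x 14 -> '14E'

RLE = 5B12G14E


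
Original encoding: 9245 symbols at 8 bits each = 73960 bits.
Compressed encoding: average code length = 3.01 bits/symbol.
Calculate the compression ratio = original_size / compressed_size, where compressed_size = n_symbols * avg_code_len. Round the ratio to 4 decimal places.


original_size = n_symbols * orig_bits = 9245 * 8 = 73960 bits
compressed_size = n_symbols * avg_code_len = 9245 * 3.01 = 27827.45 bits
ratio = original_size / compressed_size = 73960 / 27827.45 = 2.6578

Compression ratio = 2.6578


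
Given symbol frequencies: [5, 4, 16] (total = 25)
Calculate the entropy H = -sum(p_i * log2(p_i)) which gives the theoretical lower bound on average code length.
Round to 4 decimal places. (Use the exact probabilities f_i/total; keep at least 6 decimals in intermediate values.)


Per-symbol terms -p_i * log2(p_i) with p_i = f_i/25:
  p = 5/25 = 0.200000: log2(p) = -2.321928, -p*log2(p) = 0.464386
  p = 4/25 = 0.160000: log2(p) = -2.643856, -p*log2(p) = 0.423017
  p = 16/25 = 0.640000: log2(p) = -0.643856, -p*log2(p) = 0.412068
H = 0.464386 + 0.423017 + 0.412068 = 1.299471

H = 1.2995 bits/symbol


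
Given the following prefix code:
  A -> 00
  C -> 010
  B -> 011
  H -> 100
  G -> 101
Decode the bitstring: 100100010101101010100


Decoding step by step:
Bits 100 -> H
Bits 100 -> H
Bits 010 -> C
Bits 101 -> G
Bits 101 -> G
Bits 010 -> C
Bits 100 -> H


Decoded message: HHCGGCH


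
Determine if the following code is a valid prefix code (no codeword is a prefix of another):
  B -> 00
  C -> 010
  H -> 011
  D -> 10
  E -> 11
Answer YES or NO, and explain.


Checking each pair (does one codeword prefix another?):
  B='00' vs C='010': no prefix
  B='00' vs H='011': no prefix
  B='00' vs D='10': no prefix
  B='00' vs E='11': no prefix
  C='010' vs B='00': no prefix
  C='010' vs H='011': no prefix
  C='010' vs D='10': no prefix
  C='010' vs E='11': no prefix
  H='011' vs B='00': no prefix
  H='011' vs C='010': no prefix
  H='011' vs D='10': no prefix
  H='011' vs E='11': no prefix
  D='10' vs B='00': no prefix
  D='10' vs C='010': no prefix
  D='10' vs H='011': no prefix
  D='10' vs E='11': no prefix
  E='11' vs B='00': no prefix
  E='11' vs C='010': no prefix
  E='11' vs H='011': no prefix
  E='11' vs D='10': no prefix
No violation found over all pairs.

YES -- this is a valid prefix code. No codeword is a prefix of any other codeword.


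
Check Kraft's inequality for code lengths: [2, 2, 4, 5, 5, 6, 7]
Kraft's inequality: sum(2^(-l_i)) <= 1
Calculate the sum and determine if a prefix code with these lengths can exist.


Sum = 2^(-2) + 2^(-2) + 2^(-4) + 2^(-5) + 2^(-5) + 2^(-6) + 2^(-7)
    = 0.25 + 0.25 + 0.0625 + 0.03125 + 0.03125 + 0.015625 + 0.0078125
    = 83/128 = 0.6484375
Since 0.6484375 <= 1, Kraft's inequality IS satisfied.
A prefix code with these lengths CAN exist.

Kraft sum = 0.6484375. Satisfied.


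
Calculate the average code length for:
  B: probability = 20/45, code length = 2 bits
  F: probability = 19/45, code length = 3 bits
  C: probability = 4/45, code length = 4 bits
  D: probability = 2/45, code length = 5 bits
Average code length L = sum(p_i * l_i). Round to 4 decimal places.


Weighted contributions p_i * l_i:
  B: (20/45) * 2 = 40/45
  F: (19/45) * 3 = 57/45
  C: (4/45) * 4 = 16/45
  D: (2/45) * 5 = 10/45
Sum = (40 + 57 + 16 + 10)/45 = 123/45

L = 123/45 = 2.7333 bits/symbol


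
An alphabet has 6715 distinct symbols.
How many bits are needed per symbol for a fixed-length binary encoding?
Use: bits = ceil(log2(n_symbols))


log2(6715) = 12.7132
Bracket: 2^12 = 4096 < 6715 <= 2^13 = 8192
So ceil(log2(6715)) = 13

bits = ceil(log2(6715)) = ceil(12.7132) = 13 bits


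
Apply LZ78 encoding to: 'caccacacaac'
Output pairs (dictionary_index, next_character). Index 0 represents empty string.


LZ78 encoding steps:
Dictionary: {0: ''}
Step 1: w='' (idx 0), next='c' -> output (0, 'c'), add 'c' as idx 1
Step 2: w='' (idx 0), next='a' -> output (0, 'a'), add 'a' as idx 2
Step 3: w='c' (idx 1), next='c' -> output (1, 'c'), add 'cc' as idx 3
Step 4: w='a' (idx 2), next='c' -> output (2, 'c'), add 'ac' as idx 4
Step 5: w='ac' (idx 4), next='a' -> output (4, 'a'), add 'aca' as idx 5
Step 6: w='ac' (idx 4), end of input -> output (4, '')


Encoded: [(0, 'c'), (0, 'a'), (1, 'c'), (2, 'c'), (4, 'a'), (4, '')]


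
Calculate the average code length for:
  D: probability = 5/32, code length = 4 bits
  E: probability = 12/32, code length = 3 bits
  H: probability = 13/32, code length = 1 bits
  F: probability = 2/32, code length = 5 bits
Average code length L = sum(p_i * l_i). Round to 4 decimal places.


Weighted contributions p_i * l_i:
  D: (5/32) * 4 = 20/32
  E: (12/32) * 3 = 36/32
  H: (13/32) * 1 = 13/32
  F: (2/32) * 5 = 10/32
Sum = (20 + 36 + 13 + 10)/32 = 79/32

L = 79/32 = 2.4688 bits/symbol


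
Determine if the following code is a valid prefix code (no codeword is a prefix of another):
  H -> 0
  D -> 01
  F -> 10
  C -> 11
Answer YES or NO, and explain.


Checking each pair (does one codeword prefix another?):
  H='0' vs D='01': prefix -- VIOLATION

NO -- this is NOT a valid prefix code. H (0) is a prefix of D (01).


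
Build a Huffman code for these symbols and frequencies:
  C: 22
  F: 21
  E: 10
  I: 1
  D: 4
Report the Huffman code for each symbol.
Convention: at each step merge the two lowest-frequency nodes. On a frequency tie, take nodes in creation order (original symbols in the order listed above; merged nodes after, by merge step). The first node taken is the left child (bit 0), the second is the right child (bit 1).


Huffman tree construction:
Step 1: Merge I(1) + D(4) = 5
Step 2: Merge (I+D)(5) + E(10) = 15
Step 3: Merge ((I+D)+E)(15) + F(21) = 36
Step 4: Merge C(22) + (((I+D)+E)+F)(36) = 58
Read each symbol's code off the tree from the root (left child = 0, right child = 1).

Codes:
  C: 0 (length 1)
  F: 11 (length 2)
  E: 101 (length 3)
  I: 1000 (length 4)
  D: 1001 (length 4)
Average code length: 114/58 = 1.9655 bits/symbol


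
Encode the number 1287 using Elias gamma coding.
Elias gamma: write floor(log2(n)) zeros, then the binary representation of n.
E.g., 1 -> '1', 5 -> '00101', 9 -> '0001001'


num_bits = floor(log2(1287)) + 1 = 11
leading_zeros = num_bits - 1 = 10
binary(1287) = 10100000111

Elias gamma(1287) = '0000000000' + '10100000111' = 000000000010100000111 (21 bits)


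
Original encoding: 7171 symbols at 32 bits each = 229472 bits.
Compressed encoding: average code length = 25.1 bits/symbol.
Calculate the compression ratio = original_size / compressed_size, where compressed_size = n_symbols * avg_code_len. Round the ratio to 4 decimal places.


original_size = n_symbols * orig_bits = 7171 * 32 = 229472 bits
compressed_size = n_symbols * avg_code_len = 7171 * 25.1 = 179992.1 bits
ratio = original_size / compressed_size = 229472 / 179992.1 = 1.2749

Compression ratio = 1.2749


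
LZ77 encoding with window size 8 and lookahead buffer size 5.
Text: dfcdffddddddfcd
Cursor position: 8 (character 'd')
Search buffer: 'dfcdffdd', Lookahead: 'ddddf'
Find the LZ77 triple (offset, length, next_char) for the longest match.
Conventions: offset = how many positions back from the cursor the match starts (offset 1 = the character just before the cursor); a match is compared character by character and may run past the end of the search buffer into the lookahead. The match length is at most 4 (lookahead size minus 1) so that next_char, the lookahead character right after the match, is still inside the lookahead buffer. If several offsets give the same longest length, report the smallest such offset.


Try each offset into the search buffer:
  offset=1 (pos 7, char 'd'): match length 4
  offset=2 (pos 6, char 'd'): match length 4
  offset=3 (pos 5, char 'f'): match length 0
  offset=4 (pos 4, char 'f'): match length 0
  offset=5 (pos 3, char 'd'): match length 1
  offset=6 (pos 2, char 'c'): match length 0
  offset=7 (pos 1, char 'f'): match length 0
  offset=8 (pos 0, char 'd'): match length 1
Longest match has length 4, found at offsets 1, 2; take the smallest, offset 1.
next_char = character at position 8 + 4 = 12 -> 'f'

Best match: offset=1, length=4 (matching 'dddd' starting at position 7)
LZ77 triple: (1, 4, 'f')


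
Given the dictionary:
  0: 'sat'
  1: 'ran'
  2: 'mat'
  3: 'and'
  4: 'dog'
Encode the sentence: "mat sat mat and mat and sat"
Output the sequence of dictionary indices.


Look up each word in the dictionary:
  'mat' -> 2
  'sat' -> 0
  'mat' -> 2
  'and' -> 3
  'mat' -> 2
  'and' -> 3
  'sat' -> 0

Encoded: [2, 0, 2, 3, 2, 3, 0]
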